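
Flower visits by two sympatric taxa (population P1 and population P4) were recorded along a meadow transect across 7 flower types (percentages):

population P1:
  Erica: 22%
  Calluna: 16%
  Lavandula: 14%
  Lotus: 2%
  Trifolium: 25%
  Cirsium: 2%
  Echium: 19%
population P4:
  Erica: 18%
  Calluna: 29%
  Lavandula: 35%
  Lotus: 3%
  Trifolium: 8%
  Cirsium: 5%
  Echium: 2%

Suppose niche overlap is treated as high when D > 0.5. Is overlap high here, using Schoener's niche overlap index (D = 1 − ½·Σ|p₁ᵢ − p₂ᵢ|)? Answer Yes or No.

Yes

Convert percentages to proportions (divide by 100).
Σ|p₁ᵢ − p₂ᵢ| = 0.04 + 0.13 + 0.21 + 0.01 + 0.17 + 0.03 + 0.17 = 0.76
D = 1 − ½ × 0.76 = 1 − 0.380 = 0.6200
D = 0.6200 > 0.5 → Yes.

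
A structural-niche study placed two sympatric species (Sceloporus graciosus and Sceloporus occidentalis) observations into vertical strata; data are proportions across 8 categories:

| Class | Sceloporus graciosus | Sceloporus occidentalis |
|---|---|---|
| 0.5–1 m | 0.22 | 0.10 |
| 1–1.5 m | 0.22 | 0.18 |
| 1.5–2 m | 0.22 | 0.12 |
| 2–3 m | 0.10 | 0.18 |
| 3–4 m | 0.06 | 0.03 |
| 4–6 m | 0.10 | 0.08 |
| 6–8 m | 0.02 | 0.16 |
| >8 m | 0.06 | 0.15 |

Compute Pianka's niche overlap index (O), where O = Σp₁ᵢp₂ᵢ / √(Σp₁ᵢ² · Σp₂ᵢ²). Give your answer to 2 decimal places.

Σ p₁ᵢp₂ᵢ = 0.0220 + 0.0396 + 0.0264 + 0.0180 + 0.0018 + 0.0080 + 0.0032 + 0.0090 = 0.1280
Σp_1ᵢ² = 0.22² + 0.22² + 0.22² + 0.10² + 0.06² + 0.10² + 0.02² + 0.06² = 0.0484 + 0.0484 + 0.0484 + 0.0100 + 0.0036 + 0.0100 + 0.0004 + 0.0036 = 0.1728
Σp_2ᵢ² = 0.10² + 0.18² + 0.12² + 0.18² + 0.03² + 0.08² + 0.16² + 0.15² = 0.0100 + 0.0324 + 0.0144 + 0.0324 + 0.0009 + 0.0064 + 0.0256 + 0.0225 = 0.1446
O = 0.1280 / √(0.1728 × 0.1446) = 0.1280 / 0.15807 = 0.8098

0.81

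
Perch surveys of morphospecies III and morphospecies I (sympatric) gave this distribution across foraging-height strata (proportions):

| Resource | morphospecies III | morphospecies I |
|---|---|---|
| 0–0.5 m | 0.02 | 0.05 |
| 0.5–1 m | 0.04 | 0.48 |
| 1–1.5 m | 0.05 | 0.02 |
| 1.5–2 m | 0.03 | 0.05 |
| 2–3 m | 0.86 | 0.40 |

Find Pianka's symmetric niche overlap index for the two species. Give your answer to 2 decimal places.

Σ p₁ᵢp₂ᵢ = 0.0010 + 0.0192 + 0.0010 + 0.0015 + 0.3440 = 0.3667
Σp_1ᵢ² = 0.02² + 0.04² + 0.05² + 0.03² + 0.86² = 0.0004 + 0.0016 + 0.0025 + 0.0009 + 0.7396 = 0.7450
Σp_2ᵢ² = 0.05² + 0.48² + 0.02² + 0.05² + 0.40² = 0.0025 + 0.2304 + 0.0004 + 0.0025 + 0.1600 = 0.3958
O = 0.3667 / √(0.7450 × 0.3958) = 0.3667 / 0.54302 = 0.6753

0.68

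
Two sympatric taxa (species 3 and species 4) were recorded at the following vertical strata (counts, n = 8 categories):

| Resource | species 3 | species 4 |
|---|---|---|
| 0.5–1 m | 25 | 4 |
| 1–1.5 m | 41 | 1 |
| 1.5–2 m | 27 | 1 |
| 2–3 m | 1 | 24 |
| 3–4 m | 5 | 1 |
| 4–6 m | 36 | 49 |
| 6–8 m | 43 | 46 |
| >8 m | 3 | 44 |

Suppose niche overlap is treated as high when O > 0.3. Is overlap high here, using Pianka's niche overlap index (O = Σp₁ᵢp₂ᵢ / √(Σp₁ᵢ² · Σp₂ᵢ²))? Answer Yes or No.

Yes

Proportions for species 3 (n=181): 25/181=0.1381, 41/181=0.2265, 27/181=0.1492, 1/181=0.0055, 5/181=0.0276, 36/181=0.1989, 43/181=0.2376, 3/181=0.0166
Proportions for species 4 (n=170): 4/170=0.0235, 1/170=0.0059, 1/170=0.0059, 24/170=0.1412, 1/170=0.0059, 49/170=0.2882, 46/170=0.2706, 44/170=0.2588
Σ p₁ᵢp₂ᵢ = 0.003245 + 0.001336 + 0.000880 + 0.000777 + 0.000163 + 0.057323 + 0.064295 + 0.004296 = 0.132315
Σp_1ᵢ² = 0.1381² + 0.2265² + 0.1492² + 0.0055² + 0.0276² + 0.1989² + 0.2376² + 0.0166² = 0.019072 + 0.051302 + 0.022261 + 0.000030 + 0.000762 + 0.039561 + 0.056454 + 0.000276 = 0.189718
Σp_2ᵢ² = 0.0235² + 0.0059² + 0.0059² + 0.1412² + 0.0059² + 0.2882² + 0.2706² + 0.2588² = 0.000552 + 0.000035 + 0.000035 + 0.019937 + 0.000035 + 0.083059 + 0.073224 + 0.066977 = 0.243854
O = 0.132315 / √(0.189718 × 0.243854) = 0.132315 / 0.2150895 = 0.6152
O = 0.6152 > 0.3 → Yes.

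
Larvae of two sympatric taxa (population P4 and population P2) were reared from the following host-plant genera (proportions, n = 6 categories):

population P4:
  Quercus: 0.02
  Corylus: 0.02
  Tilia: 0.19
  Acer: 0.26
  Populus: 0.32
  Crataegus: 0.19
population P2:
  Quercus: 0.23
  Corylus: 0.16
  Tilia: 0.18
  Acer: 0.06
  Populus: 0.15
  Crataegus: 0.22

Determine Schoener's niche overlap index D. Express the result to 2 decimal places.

0.62

Σ|p₁ᵢ − p₂ᵢ| = 0.21 + 0.14 + 0.01 + 0.20 + 0.17 + 0.03 = 0.76
D = 1 − ½ × 0.76 = 1 − 0.380 = 0.6200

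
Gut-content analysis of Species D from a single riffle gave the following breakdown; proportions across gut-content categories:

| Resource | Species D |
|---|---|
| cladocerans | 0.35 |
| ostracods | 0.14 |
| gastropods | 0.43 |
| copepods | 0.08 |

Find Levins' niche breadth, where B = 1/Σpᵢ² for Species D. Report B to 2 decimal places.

Σpᵢ² = 0.35² + 0.14² + 0.43² + 0.08² = 0.1225 + 0.0196 + 0.1849 + 0.0064 = 0.3334
B = 1 / 0.3334 = 2.9994

3.00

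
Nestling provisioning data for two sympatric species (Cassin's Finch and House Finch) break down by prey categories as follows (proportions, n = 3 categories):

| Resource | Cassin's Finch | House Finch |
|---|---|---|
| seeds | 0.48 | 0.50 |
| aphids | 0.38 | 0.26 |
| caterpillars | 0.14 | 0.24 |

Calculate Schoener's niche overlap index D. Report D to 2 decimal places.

0.88

Σ|p₁ᵢ − p₂ᵢ| = 0.02 + 0.12 + 0.10 = 0.24
D = 1 − ½ × 0.24 = 1 − 0.120 = 0.8800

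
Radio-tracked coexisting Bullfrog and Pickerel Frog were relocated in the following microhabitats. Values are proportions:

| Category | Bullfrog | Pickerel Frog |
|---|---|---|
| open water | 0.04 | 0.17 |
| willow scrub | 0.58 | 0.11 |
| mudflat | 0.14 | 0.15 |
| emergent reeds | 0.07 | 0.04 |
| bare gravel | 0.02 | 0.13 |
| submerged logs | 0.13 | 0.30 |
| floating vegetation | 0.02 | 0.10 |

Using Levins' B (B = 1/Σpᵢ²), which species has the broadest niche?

Σp_Bullᵢ² = 0.04² + 0.58² + 0.14² + 0.07² + 0.02² + 0.13² + 0.02² = 0.0016 + 0.3364 + 0.0196 + 0.0049 + 0.0004 + 0.0169 + 0.0004 = 0.3802
B_Bull = 1 / 0.3802 = 2.6302
Σp_Frogᵢ² = 0.17² + 0.11² + 0.15² + 0.04² + 0.13² + 0.30² + 0.10² = 0.0289 + 0.0121 + 0.0225 + 0.0016 + 0.0169 + 0.0900 + 0.0100 = 0.1820
B_Frog = 1 / 0.1820 = 5.4945
Highest B → broadest niche (most generalist): Pickerel Frog (B = 5.49).

Pickerel Frog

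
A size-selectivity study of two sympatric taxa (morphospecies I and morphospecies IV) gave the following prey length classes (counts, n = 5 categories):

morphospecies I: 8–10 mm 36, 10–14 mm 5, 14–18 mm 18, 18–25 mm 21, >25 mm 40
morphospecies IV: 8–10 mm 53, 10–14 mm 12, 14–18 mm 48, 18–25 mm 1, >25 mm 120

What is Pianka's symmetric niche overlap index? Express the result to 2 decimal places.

0.90

Proportions for morphospecies I (n=120): 36/120=0.3000, 5/120=0.0417, 18/120=0.1500, 21/120=0.1750, 40/120=0.3333
Proportions for morphospecies IV (n=234): 53/234=0.2265, 12/234=0.0513, 48/234=0.2051, 1/234=0.0043, 120/234=0.5128
Σ p₁ᵢp₂ᵢ = 0.067950 + 0.002139 + 0.030765 + 0.000753 + 0.170916 = 0.272523
Σp_1ᵢ² = 0.3000² + 0.0417² + 0.1500² + 0.1750² + 0.3333² = 0.090000 + 0.001739 + 0.022500 + 0.030625 + 0.111089 = 0.255953
Σp_2ᵢ² = 0.2265² + 0.0513² + 0.2051² + 0.0043² + 0.5128² = 0.051302 + 0.002632 + 0.042066 + 0.000018 + 0.262964 = 0.358982
O = 0.272523 / √(0.255953 × 0.358982) = 0.272523 / 0.3031213 = 0.8991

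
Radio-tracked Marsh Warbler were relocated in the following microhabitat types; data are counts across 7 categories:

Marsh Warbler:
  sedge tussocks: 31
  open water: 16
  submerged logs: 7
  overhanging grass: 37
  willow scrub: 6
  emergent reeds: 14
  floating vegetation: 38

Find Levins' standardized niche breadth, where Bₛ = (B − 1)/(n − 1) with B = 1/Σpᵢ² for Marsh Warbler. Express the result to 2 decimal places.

0.69

Proportions for Marsh Warbler (n=149): 31/149=0.2081, 16/149=0.1074, 7/149=0.0470, 37/149=0.2483, 6/149=0.0403, 14/149=0.0940, 38/149=0.2550
Σpᵢ² = 0.2081² + 0.1074² + 0.0470² + 0.2483² + 0.0403² + 0.0940² + 0.2550² = 0.043306 + 0.011535 + 0.002209 + 0.061653 + 0.001624 + 0.008836 + 0.065025 = 0.194188
B = 1 / 0.194188 = 5.1496
Bₛ = (B − 1)/(n − 1) = (5.1496 − 1)/(7 − 1) = 4.1496/6 = 0.6916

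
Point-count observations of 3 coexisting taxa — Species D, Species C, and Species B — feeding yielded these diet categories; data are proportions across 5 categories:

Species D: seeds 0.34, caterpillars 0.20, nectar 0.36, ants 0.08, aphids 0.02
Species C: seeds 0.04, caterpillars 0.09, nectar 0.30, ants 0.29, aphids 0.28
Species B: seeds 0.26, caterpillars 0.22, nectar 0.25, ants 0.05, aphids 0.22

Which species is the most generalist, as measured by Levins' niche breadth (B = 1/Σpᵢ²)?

Species B

Σp_Dᵢ² = 0.34² + 0.20² + 0.36² + 0.08² + 0.02² = 0.1156 + 0.0400 + 0.1296 + 0.0064 + 0.0004 = 0.2920
B_D = 1 / 0.2920 = 3.4247
Σp_Cᵢ² = 0.04² + 0.09² + 0.30² + 0.29² + 0.28² = 0.0016 + 0.0081 + 0.0900 + 0.0841 + 0.0784 = 0.2622
B_C = 1 / 0.2622 = 3.8139
Σp_Bᵢ² = 0.26² + 0.22² + 0.25² + 0.05² + 0.22² = 0.0676 + 0.0484 + 0.0625 + 0.0025 + 0.0484 = 0.2294
B_B = 1 / 0.2294 = 4.3592
Highest B → broadest niche (most generalist): Species B (B = 4.36).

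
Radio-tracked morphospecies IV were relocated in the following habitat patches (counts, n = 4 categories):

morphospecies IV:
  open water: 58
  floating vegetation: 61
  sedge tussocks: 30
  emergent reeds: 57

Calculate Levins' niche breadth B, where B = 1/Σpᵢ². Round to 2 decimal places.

3.78

Proportions for morphospecies IV (n=206): 58/206=0.2816, 61/206=0.2961, 30/206=0.1456, 57/206=0.2767
Σpᵢ² = 0.2816² + 0.2961² + 0.1456² + 0.2767² = 0.079299 + 0.087675 + 0.021199 + 0.076563 = 0.264736
B = 1 / 0.264736 = 3.7773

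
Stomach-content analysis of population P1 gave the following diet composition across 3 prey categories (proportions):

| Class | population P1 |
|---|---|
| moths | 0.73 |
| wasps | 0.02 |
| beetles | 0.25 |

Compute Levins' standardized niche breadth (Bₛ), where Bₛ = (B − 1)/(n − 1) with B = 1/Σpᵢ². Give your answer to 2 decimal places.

0.34

Σpᵢ² = 0.73² + 0.02² + 0.25² = 0.5329 + 0.0004 + 0.0625 = 0.5958
B = 1 / 0.5958 = 1.6784
Bₛ = (B − 1)/(n − 1) = (1.6784 − 1)/(3 − 1) = 0.6784/2 = 0.3392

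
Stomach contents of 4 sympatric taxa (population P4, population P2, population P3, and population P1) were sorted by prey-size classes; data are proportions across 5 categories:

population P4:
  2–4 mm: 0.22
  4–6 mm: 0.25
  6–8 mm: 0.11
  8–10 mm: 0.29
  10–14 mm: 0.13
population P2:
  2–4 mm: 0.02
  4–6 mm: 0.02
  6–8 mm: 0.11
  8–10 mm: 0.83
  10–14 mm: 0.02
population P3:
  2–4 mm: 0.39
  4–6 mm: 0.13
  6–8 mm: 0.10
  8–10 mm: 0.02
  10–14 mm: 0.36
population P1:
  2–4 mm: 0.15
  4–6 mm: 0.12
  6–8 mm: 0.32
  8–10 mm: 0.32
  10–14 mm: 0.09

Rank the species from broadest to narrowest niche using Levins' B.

population P4 > population P1 > population P3 > population P2

Σp_P4ᵢ² = 0.22² + 0.25² + 0.11² + 0.29² + 0.13² = 0.0484 + 0.0625 + 0.0121 + 0.0841 + 0.0169 = 0.2240
B_P4 = 1 / 0.2240 = 4.4643
Σp_P2ᵢ² = 0.02² + 0.02² + 0.11² + 0.83² + 0.02² = 0.0004 + 0.0004 + 0.0121 + 0.6889 + 0.0004 = 0.7022
B_P2 = 1 / 0.7022 = 1.4241
Σp_P3ᵢ² = 0.39² + 0.13² + 0.10² + 0.02² + 0.36² = 0.1521 + 0.0169 + 0.0100 + 0.0004 + 0.1296 = 0.3090
B_P3 = 1 / 0.3090 = 3.2362
Σp_P1ᵢ² = 0.15² + 0.12² + 0.32² + 0.32² + 0.09² = 0.0225 + 0.0144 + 0.1024 + 0.1024 + 0.0081 = 0.2498
B_P1 = 1 / 0.2498 = 4.0032
Ranking by B (broadest → narrowest): population P4 (4.46) > population P1 (4.00) > population P3 (3.24) > population P2 (1.42)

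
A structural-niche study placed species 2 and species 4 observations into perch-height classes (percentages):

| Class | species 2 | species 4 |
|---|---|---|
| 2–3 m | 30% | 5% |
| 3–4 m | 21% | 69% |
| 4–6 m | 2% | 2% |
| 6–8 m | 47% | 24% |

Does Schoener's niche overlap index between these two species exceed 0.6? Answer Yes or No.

No

Convert percentages to proportions (divide by 100).
Σ|p₁ᵢ − p₂ᵢ| = 0.25 + 0.48 + 0.00 + 0.23 = 0.96
D = 1 − ½ × 0.96 = 1 − 0.480 = 0.5200
D = 0.5200 < 0.6 → No.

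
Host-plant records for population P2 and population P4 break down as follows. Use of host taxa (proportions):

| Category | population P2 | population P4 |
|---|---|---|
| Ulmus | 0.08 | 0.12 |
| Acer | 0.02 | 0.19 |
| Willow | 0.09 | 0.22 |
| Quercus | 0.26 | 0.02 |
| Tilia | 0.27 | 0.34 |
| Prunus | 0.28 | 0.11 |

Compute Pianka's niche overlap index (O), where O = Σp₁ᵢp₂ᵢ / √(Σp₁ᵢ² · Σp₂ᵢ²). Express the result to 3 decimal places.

0.699

Σ p₁ᵢp₂ᵢ = 0.0096 + 0.0038 + 0.0198 + 0.0052 + 0.0918 + 0.0308 = 0.1610
Σp_1ᵢ² = 0.08² + 0.02² + 0.09² + 0.26² + 0.27² + 0.28² = 0.0064 + 0.0004 + 0.0081 + 0.0676 + 0.0729 + 0.0784 = 0.2338
Σp_2ᵢ² = 0.12² + 0.19² + 0.22² + 0.02² + 0.34² + 0.11² = 0.0144 + 0.0361 + 0.0484 + 0.0004 + 0.1156 + 0.0121 = 0.2270
O = 0.1610 / √(0.2338 × 0.2270) = 0.1610 / 0.230375 = 0.69886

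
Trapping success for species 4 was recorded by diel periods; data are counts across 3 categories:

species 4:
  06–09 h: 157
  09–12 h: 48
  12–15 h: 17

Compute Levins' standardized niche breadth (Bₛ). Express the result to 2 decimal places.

Proportions for species 4 (n=222): 157/222=0.7072, 48/222=0.2162, 17/222=0.0766
Σpᵢ² = 0.7072² + 0.2162² + 0.0766² = 0.500132 + 0.046742 + 0.005868 = 0.552742
B = 1 / 0.552742 = 1.8092
Bₛ = (B − 1)/(n − 1) = (1.8092 − 1)/(3 − 1) = 0.8092/2 = 0.4046

0.40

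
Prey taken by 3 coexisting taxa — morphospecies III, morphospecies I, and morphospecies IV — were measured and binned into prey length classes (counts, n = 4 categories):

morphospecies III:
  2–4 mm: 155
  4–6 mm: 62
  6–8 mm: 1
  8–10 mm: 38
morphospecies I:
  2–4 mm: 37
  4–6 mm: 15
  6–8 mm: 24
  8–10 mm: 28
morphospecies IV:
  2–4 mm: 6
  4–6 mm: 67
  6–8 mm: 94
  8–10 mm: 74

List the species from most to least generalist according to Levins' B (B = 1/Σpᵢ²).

morphospecies I > morphospecies IV > morphospecies III

Proportions for morphospecies III (n=256): 155/256=0.6055, 62/256=0.2422, 1/256=0.0039, 38/256=0.1484
Proportions for morphospecies I (n=104): 37/104=0.3558, 15/104=0.1442, 24/104=0.2308, 28/104=0.2692
Proportions for morphospecies IV (n=241): 6/241=0.0249, 67/241=0.2780, 94/241=0.3900, 74/241=0.3071
Σp_IIIᵢ² = 0.6055² + 0.2422² + 0.0039² + 0.1484² = 0.366630 + 0.058661 + 0.000015 + 0.022023 = 0.447329
B_III = 1 / 0.447329 = 2.2355
Σp_Iᵢ² = 0.3558² + 0.1442² + 0.2308² + 0.2692² = 0.126594 + 0.020794 + 0.053269 + 0.072469 = 0.273126
B_I = 1 / 0.273126 = 3.6613
Σp_IVᵢ² = 0.0249² + 0.2780² + 0.3900² + 0.3071² = 0.000620 + 0.077284 + 0.152100 + 0.094310 = 0.324314
B_IV = 1 / 0.324314 = 3.0834
Ranking by B (broadest → narrowest): morphospecies I (3.66) > morphospecies IV (3.08) > morphospecies III (2.24)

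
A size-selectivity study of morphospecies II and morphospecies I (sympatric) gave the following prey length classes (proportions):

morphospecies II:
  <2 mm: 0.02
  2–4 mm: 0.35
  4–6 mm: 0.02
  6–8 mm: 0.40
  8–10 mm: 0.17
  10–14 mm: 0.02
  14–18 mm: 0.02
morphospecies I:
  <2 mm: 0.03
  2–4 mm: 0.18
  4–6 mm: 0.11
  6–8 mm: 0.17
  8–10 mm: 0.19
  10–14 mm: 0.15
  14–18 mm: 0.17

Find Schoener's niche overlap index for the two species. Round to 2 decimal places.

0.60

Σ|p₁ᵢ − p₂ᵢ| = 0.01 + 0.17 + 0.09 + 0.23 + 0.02 + 0.13 + 0.15 = 0.80
D = 1 − ½ × 0.80 = 1 − 0.400 = 0.6000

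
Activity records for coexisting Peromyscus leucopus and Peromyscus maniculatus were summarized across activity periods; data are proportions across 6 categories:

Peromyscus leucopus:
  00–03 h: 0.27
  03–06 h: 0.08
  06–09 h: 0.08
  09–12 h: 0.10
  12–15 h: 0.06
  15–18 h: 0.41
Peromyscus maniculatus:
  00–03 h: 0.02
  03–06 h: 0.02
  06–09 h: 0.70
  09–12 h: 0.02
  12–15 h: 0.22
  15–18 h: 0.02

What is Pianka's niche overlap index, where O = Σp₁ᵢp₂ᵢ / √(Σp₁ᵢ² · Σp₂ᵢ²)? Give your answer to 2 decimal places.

0.23

Σ p₁ᵢp₂ᵢ = 0.0054 + 0.0016 + 0.0560 + 0.0020 + 0.0132 + 0.0082 = 0.0864
Σp_1ᵢ² = 0.27² + 0.08² + 0.08² + 0.10² + 0.06² + 0.41² = 0.0729 + 0.0064 + 0.0064 + 0.0100 + 0.0036 + 0.1681 = 0.2674
Σp_2ᵢ² = 0.02² + 0.02² + 0.70² + 0.02² + 0.22² + 0.02² = 0.0004 + 0.0004 + 0.4900 + 0.0004 + 0.0484 + 0.0004 = 0.5400
O = 0.0864 / √(0.2674 × 0.5400) = 0.0864 / 0.37999 = 0.2274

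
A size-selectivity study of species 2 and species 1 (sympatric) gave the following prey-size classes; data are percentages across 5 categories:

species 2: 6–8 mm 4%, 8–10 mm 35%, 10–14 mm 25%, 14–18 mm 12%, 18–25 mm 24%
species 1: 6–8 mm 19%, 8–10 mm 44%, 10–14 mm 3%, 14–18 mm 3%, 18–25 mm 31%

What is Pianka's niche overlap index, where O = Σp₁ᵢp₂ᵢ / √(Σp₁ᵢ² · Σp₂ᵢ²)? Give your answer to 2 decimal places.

Convert percentages to proportions (divide by 100).
Σ p₁ᵢp₂ᵢ = 0.0076 + 0.1540 + 0.0075 + 0.0036 + 0.0744 = 0.2471
Σp_1ᵢ² = 0.04² + 0.35² + 0.25² + 0.12² + 0.24² = 0.0016 + 0.1225 + 0.0625 + 0.0144 + 0.0576 = 0.2586
Σp_2ᵢ² = 0.19² + 0.44² + 0.03² + 0.03² + 0.31² = 0.0361 + 0.1936 + 0.0009 + 0.0009 + 0.0961 = 0.3276
O = 0.2471 / √(0.2586 × 0.3276) = 0.2471 / 0.29106 = 0.8490

0.85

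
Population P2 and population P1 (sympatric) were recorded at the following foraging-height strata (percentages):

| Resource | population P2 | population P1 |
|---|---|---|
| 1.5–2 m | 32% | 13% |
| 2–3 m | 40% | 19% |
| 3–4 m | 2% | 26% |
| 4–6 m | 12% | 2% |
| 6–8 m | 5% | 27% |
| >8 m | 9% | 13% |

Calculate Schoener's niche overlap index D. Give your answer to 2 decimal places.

0.50

Convert percentages to proportions (divide by 100).
Σ|p₁ᵢ − p₂ᵢ| = 0.19 + 0.21 + 0.24 + 0.10 + 0.22 + 0.04 = 1.00
D = 1 − ½ × 1.00 = 1 − 0.500 = 0.5000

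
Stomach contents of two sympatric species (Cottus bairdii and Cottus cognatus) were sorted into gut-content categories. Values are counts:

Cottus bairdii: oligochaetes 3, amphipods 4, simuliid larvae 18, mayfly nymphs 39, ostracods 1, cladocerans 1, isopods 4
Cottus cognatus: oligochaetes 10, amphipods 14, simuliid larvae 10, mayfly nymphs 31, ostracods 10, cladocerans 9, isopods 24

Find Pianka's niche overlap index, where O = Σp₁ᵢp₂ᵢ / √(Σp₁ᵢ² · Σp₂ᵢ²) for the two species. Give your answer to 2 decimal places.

0.80

Proportions for Cottus bairdii (n=70): 3/70=0.0429, 4/70=0.0571, 18/70=0.2571, 39/70=0.5571, 1/70=0.0143, 1/70=0.0143, 4/70=0.0571
Proportions for Cottus cognatus (n=108): 10/108=0.0926, 14/108=0.1296, 10/108=0.0926, 31/108=0.2870, 10/108=0.0926, 9/108=0.0833, 24/108=0.2222
Σ p₁ᵢp₂ᵢ = 0.003973 + 0.007400 + 0.023807 + 0.159888 + 0.001324 + 0.001191 + 0.012688 = 0.210271
Σp_1ᵢ² = 0.0429² + 0.0571² + 0.2571² + 0.5571² + 0.0143² + 0.0143² + 0.0571² = 0.001840 + 0.003260 + 0.066100 + 0.310360 + 0.000204 + 0.000204 + 0.003260 = 0.385228
Σp_2ᵢ² = 0.0926² + 0.1296² + 0.0926² + 0.2870² + 0.0926² + 0.0833² + 0.2222² = 0.008575 + 0.016796 + 0.008575 + 0.082369 + 0.008575 + 0.006939 + 0.049373 = 0.181202
O = 0.210271 / √(0.385228 × 0.181202) = 0.210271 / 0.2642046 = 0.7959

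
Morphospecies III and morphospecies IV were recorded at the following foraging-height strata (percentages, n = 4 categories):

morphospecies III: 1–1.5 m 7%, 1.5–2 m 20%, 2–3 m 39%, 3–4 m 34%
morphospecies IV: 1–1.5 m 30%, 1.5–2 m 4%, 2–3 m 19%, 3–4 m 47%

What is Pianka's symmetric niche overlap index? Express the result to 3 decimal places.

Convert percentages to proportions (divide by 100).
Σ p₁ᵢp₂ᵢ = 0.0210 + 0.0080 + 0.0741 + 0.1598 = 0.2629
Σp_1ᵢ² = 0.07² + 0.20² + 0.39² + 0.34² = 0.0049 + 0.0400 + 0.1521 + 0.1156 = 0.3126
Σp_2ᵢ² = 0.30² + 0.04² + 0.19² + 0.47² = 0.0900 + 0.0016 + 0.0361 + 0.2209 = 0.3486
O = 0.2629 / √(0.3126 × 0.3486) = 0.2629 / 0.330110 = 0.79640

0.796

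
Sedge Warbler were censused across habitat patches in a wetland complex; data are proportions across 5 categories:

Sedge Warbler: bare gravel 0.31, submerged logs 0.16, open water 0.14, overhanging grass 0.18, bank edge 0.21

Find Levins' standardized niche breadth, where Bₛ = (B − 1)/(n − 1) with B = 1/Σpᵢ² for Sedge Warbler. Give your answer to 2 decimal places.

0.90

Σpᵢ² = 0.31² + 0.16² + 0.14² + 0.18² + 0.21² = 0.0961 + 0.0256 + 0.0196 + 0.0324 + 0.0441 = 0.2178
B = 1 / 0.2178 = 4.5914
Bₛ = (B − 1)/(n − 1) = (4.5914 − 1)/(5 − 1) = 3.5914/4 = 0.8979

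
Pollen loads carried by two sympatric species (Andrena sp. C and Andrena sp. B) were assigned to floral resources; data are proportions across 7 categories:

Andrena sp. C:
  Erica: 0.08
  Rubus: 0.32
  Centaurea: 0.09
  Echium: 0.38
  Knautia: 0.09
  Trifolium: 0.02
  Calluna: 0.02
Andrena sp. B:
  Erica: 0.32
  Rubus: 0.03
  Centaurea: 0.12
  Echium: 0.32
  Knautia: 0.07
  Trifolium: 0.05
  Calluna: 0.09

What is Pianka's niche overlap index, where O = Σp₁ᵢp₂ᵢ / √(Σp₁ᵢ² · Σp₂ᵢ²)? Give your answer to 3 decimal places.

Σ p₁ᵢp₂ᵢ = 0.0256 + 0.0096 + 0.0108 + 0.1216 + 0.0063 + 0.0010 + 0.0018 = 0.1767
Σp_1ᵢ² = 0.08² + 0.32² + 0.09² + 0.38² + 0.09² + 0.02² + 0.02² = 0.0064 + 0.1024 + 0.0081 + 0.1444 + 0.0081 + 0.0004 + 0.0004 = 0.2702
Σp_2ᵢ² = 0.32² + 0.03² + 0.12² + 0.32² + 0.07² + 0.05² + 0.09² = 0.1024 + 0.0009 + 0.0144 + 0.1024 + 0.0049 + 0.0025 + 0.0081 = 0.2356
O = 0.1767 / √(0.2702 × 0.2356) = 0.1767 / 0.252308 = 0.70033

0.700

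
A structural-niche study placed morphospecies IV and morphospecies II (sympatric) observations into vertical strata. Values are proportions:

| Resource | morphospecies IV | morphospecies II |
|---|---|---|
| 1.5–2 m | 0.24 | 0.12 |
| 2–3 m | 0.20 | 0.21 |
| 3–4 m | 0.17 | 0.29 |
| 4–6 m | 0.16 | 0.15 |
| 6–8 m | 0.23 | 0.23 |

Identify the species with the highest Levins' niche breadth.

morphospecies IV

Σp_IVᵢ² = 0.24² + 0.20² + 0.17² + 0.16² + 0.23² = 0.0576 + 0.0400 + 0.0289 + 0.0256 + 0.0529 = 0.2050
B_IV = 1 / 0.2050 = 4.8780
Σp_IIᵢ² = 0.12² + 0.21² + 0.29² + 0.15² + 0.23² = 0.0144 + 0.0441 + 0.0841 + 0.0225 + 0.0529 = 0.2180
B_II = 1 / 0.2180 = 4.5872
Highest B → broadest niche (most generalist): morphospecies IV (B = 4.88).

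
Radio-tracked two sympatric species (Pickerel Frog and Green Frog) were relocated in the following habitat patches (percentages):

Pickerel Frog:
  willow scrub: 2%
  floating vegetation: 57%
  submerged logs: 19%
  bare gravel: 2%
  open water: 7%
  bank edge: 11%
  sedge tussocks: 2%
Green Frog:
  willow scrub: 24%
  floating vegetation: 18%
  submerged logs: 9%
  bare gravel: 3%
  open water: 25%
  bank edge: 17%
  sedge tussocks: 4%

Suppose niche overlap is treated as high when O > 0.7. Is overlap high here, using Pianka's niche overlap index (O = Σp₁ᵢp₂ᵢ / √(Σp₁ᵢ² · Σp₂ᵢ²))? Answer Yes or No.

No

Convert percentages to proportions (divide by 100).
Σ p₁ᵢp₂ᵢ = 0.0048 + 0.1026 + 0.0171 + 0.0006 + 0.0175 + 0.0187 + 0.0008 = 0.1621
Σp_1ᵢ² = 0.02² + 0.57² + 0.19² + 0.02² + 0.07² + 0.11² + 0.02² = 0.0004 + 0.3249 + 0.0361 + 0.0004 + 0.0049 + 0.0121 + 0.0004 = 0.3792
Σp_2ᵢ² = 0.24² + 0.18² + 0.09² + 0.03² + 0.25² + 0.17² + 0.04² = 0.0576 + 0.0324 + 0.0081 + 0.0009 + 0.0625 + 0.0289 + 0.0016 = 0.1920
O = 0.1621 / √(0.3792 × 0.1920) = 0.1621 / 0.26983 = 0.6007
O = 0.6007 < 0.7 → No.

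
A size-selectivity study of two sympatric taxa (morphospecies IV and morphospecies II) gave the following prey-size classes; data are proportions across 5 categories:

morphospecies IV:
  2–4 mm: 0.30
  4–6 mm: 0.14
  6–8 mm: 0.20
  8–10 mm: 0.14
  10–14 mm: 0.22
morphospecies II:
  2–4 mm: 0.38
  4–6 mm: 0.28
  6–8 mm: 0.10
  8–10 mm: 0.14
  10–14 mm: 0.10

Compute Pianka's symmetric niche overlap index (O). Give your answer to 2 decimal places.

Σ p₁ᵢp₂ᵢ = 0.1140 + 0.0392 + 0.0200 + 0.0196 + 0.0220 = 0.2148
Σp_1ᵢ² = 0.30² + 0.14² + 0.20² + 0.14² + 0.22² = 0.0900 + 0.0196 + 0.0400 + 0.0196 + 0.0484 = 0.2176
Σp_2ᵢ² = 0.38² + 0.28² + 0.10² + 0.14² + 0.10² = 0.1444 + 0.0784 + 0.0100 + 0.0196 + 0.0100 = 0.2624
O = 0.2148 / √(0.2176 × 0.2624) = 0.2148 / 0.23895 = 0.8989

0.90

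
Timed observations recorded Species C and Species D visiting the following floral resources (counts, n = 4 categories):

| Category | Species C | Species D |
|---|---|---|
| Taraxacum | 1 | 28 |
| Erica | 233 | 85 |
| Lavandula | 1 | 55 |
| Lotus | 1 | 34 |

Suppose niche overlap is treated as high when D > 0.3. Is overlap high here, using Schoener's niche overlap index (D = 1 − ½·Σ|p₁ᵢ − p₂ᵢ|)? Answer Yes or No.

Yes

Proportions for Species C (n=236): 1/236=0.0042, 233/236=0.9873, 1/236=0.0042, 1/236=0.0042
Proportions for Species D (n=202): 28/202=0.1386, 85/202=0.4208, 55/202=0.2723, 34/202=0.1683
Σ|p₁ᵢ − p₂ᵢ| = 0.1344 + 0.5665 + 0.2681 + 0.1641 = 1.1331
D = 1 − ½ × 1.1331 = 1 − 0.56655 = 0.43345
D = 0.43345 > 0.3 → Yes.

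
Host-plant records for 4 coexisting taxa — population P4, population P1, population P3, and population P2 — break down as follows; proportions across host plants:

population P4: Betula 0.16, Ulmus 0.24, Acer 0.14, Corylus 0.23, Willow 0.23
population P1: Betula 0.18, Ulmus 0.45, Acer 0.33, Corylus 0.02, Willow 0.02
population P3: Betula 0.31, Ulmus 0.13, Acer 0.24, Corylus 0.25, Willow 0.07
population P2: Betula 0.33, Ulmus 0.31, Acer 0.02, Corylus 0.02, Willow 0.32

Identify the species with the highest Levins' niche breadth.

Σp_P4ᵢ² = 0.16² + 0.24² + 0.14² + 0.23² + 0.23² = 0.0256 + 0.0576 + 0.0196 + 0.0529 + 0.0529 = 0.2086
B_P4 = 1 / 0.2086 = 4.7939
Σp_P1ᵢ² = 0.18² + 0.45² + 0.33² + 0.02² + 0.02² = 0.0324 + 0.2025 + 0.1089 + 0.0004 + 0.0004 = 0.3446
B_P1 = 1 / 0.3446 = 2.9019
Σp_P3ᵢ² = 0.31² + 0.13² + 0.24² + 0.25² + 0.07² = 0.0961 + 0.0169 + 0.0576 + 0.0625 + 0.0049 = 0.2380
B_P3 = 1 / 0.2380 = 4.2017
Σp_P2ᵢ² = 0.33² + 0.31² + 0.02² + 0.02² + 0.32² = 0.1089 + 0.0961 + 0.0004 + 0.0004 + 0.1024 = 0.3082
B_P2 = 1 / 0.3082 = 3.2446
Highest B → broadest niche (most generalist): population P4 (B = 4.79).

population P4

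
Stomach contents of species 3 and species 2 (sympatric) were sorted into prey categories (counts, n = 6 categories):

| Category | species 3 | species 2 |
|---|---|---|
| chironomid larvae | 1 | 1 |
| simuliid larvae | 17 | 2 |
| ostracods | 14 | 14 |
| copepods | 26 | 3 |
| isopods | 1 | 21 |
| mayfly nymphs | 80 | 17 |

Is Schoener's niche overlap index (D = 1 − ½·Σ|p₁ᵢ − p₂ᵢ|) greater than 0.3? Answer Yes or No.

Proportions for species 3 (n=139): 1/139=0.0072, 17/139=0.1223, 14/139=0.1007, 26/139=0.1871, 1/139=0.0072, 80/139=0.5755
Proportions for species 2 (n=58): 1/58=0.0172, 2/58=0.0345, 14/58=0.2414, 3/58=0.0517, 21/58=0.3621, 17/58=0.2931
Σ|p₁ᵢ − p₂ᵢ| = 0.0100 + 0.0878 + 0.1407 + 0.1354 + 0.3549 + 0.2824 = 1.0112
D = 1 − ½ × 1.0112 = 1 − 0.50560 = 0.49440
D = 0.49440 > 0.3 → Yes.

Yes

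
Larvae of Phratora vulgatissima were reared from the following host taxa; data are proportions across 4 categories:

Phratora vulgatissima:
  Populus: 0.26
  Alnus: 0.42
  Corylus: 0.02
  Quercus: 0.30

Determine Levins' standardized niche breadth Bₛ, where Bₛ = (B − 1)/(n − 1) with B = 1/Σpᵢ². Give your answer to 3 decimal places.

0.663

Σpᵢ² = 0.26² + 0.42² + 0.02² + 0.30² = 0.0676 + 0.1764 + 0.0004 + 0.0900 = 0.3344
B = 1 / 0.3344 = 2.99043
Bₛ = (B − 1)/(n − 1) = (2.99043 − 1)/(4 − 1) = 1.99043/3 = 0.66348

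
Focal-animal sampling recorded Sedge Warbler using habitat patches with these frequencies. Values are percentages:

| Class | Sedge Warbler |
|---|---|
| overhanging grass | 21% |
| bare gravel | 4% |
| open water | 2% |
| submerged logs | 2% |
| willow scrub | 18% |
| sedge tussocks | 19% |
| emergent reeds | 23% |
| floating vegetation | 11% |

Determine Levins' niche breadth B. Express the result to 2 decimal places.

5.56

Convert percentages to proportions (divide by 100).
Σpᵢ² = 0.21² + 0.04² + 0.02² + 0.02² + 0.18² + 0.19² + 0.23² + 0.11² = 0.0441 + 0.0016 + 0.0004 + 0.0004 + 0.0324 + 0.0361 + 0.0529 + 0.0121 = 0.1800
B = 1 / 0.1800 = 5.5556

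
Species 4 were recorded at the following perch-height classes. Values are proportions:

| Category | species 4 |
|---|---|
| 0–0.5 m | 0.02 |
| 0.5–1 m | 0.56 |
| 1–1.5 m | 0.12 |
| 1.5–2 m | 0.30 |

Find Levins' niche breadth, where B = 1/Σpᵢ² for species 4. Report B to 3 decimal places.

2.390

Σpᵢ² = 0.02² + 0.56² + 0.12² + 0.30² = 0.0004 + 0.3136 + 0.0144 + 0.0900 = 0.4184
B = 1 / 0.4184 = 2.39006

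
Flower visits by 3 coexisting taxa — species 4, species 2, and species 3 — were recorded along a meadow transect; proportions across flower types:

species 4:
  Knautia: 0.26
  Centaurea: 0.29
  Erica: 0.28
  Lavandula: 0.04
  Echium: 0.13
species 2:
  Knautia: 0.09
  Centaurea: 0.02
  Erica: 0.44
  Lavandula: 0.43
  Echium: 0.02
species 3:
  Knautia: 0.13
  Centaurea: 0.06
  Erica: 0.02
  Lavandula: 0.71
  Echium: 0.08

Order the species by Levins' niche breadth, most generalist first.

species 4 > species 2 > species 3

Σp_4ᵢ² = 0.26² + 0.29² + 0.28² + 0.04² + 0.13² = 0.0676 + 0.0841 + 0.0784 + 0.0016 + 0.0169 = 0.2486
B_4 = 1 / 0.2486 = 4.0225
Σp_2ᵢ² = 0.09² + 0.02² + 0.44² + 0.43² + 0.02² = 0.0081 + 0.0004 + 0.1936 + 0.1849 + 0.0004 = 0.3874
B_2 = 1 / 0.3874 = 2.5813
Σp_3ᵢ² = 0.13² + 0.06² + 0.02² + 0.71² + 0.08² = 0.0169 + 0.0036 + 0.0004 + 0.5041 + 0.0064 = 0.5314
B_3 = 1 / 0.5314 = 1.8818
Ranking by B (broadest → narrowest): species 4 (4.02) > species 2 (2.58) > species 3 (1.88)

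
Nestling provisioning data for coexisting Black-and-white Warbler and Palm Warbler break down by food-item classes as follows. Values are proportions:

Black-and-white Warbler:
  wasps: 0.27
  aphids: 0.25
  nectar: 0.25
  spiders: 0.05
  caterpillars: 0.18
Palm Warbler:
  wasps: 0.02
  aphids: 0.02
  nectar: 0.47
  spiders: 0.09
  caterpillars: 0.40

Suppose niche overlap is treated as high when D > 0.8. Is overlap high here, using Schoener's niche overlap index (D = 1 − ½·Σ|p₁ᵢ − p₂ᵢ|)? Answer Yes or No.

No

Σ|p₁ᵢ − p₂ᵢ| = 0.25 + 0.23 + 0.22 + 0.04 + 0.22 = 0.96
D = 1 − ½ × 0.96 = 1 − 0.480 = 0.5200
D = 0.5200 < 0.8 → No.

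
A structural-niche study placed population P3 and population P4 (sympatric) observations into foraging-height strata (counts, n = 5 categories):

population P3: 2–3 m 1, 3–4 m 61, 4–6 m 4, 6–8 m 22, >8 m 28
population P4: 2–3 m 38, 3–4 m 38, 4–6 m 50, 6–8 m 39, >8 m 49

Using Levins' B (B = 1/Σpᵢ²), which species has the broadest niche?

Proportions for population P3 (n=116): 1/116=0.0086, 61/116=0.5259, 4/116=0.0345, 22/116=0.1897, 28/116=0.2414
Proportions for population P4 (n=214): 38/214=0.1776, 38/214=0.1776, 50/214=0.2336, 39/214=0.1822, 49/214=0.2290
Σp_P3ᵢ² = 0.0086² + 0.5259² + 0.0345² + 0.1897² + 0.2414² = 0.000074 + 0.276571 + 0.001190 + 0.035986 + 0.058274 = 0.372095
B_P3 = 1 / 0.372095 = 2.6875
Σp_P4ᵢ² = 0.1776² + 0.1776² + 0.2336² + 0.1822² + 0.2290² = 0.031542 + 0.031542 + 0.054569 + 0.033197 + 0.052441 = 0.203291
B_P4 = 1 / 0.203291 = 4.9191
Highest B → broadest niche (most generalist): population P4 (B = 4.92).

population P4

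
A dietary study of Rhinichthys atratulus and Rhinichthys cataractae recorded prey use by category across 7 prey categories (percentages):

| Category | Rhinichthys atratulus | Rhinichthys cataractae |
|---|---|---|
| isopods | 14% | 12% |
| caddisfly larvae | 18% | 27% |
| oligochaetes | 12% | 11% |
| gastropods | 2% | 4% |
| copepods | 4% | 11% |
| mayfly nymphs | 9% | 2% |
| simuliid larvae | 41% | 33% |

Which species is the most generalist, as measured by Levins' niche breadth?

Rhinichthys cataractae

Convert percentages to proportions (divide by 100).
Σp_atraᵢ² = 0.14² + 0.18² + 0.12² + 0.02² + 0.04² + 0.09² + 0.41² = 0.0196 + 0.0324 + 0.0144 + 0.0004 + 0.0016 + 0.0081 + 0.1681 = 0.2446
B_atra = 1 / 0.2446 = 4.0883
Σp_cataᵢ² = 0.12² + 0.27² + 0.11² + 0.04² + 0.11² + 0.02² + 0.33² = 0.0144 + 0.0729 + 0.0121 + 0.0016 + 0.0121 + 0.0004 + 0.1089 = 0.2224
B_cata = 1 / 0.2224 = 4.4964
Highest B → broadest niche (most generalist): Rhinichthys cataractae (B = 4.50).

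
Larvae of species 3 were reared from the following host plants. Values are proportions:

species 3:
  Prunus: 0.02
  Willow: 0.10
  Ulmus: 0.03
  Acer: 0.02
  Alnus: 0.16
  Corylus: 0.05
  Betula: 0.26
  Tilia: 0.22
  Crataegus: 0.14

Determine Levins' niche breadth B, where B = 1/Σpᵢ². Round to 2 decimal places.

5.70

Σpᵢ² = 0.02² + 0.10² + 0.03² + 0.02² + 0.16² + 0.05² + 0.26² + 0.22² + 0.14² = 0.0004 + 0.0100 + 0.0009 + 0.0004 + 0.0256 + 0.0025 + 0.0676 + 0.0484 + 0.0196 = 0.1754
B = 1 / 0.1754 = 5.7013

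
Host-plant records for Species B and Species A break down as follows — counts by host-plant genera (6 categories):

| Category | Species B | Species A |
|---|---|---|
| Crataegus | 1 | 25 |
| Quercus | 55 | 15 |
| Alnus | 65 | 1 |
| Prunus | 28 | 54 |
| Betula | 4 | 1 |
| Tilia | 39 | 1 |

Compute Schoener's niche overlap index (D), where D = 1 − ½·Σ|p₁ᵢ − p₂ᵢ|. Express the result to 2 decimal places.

0.34

Proportions for Species B (n=192): 1/192=0.0052, 55/192=0.2865, 65/192=0.3385, 28/192=0.1458, 4/192=0.0208, 39/192=0.2031
Proportions for Species A (n=97): 25/97=0.2577, 15/97=0.1546, 1/97=0.0103, 54/97=0.5567, 1/97=0.0103, 1/97=0.0103
Σ|p₁ᵢ − p₂ᵢ| = 0.2525 + 0.1319 + 0.3282 + 0.4109 + 0.0105 + 0.1928 = 1.3268
D = 1 − ½ × 1.3268 = 1 − 0.66340 = 0.33660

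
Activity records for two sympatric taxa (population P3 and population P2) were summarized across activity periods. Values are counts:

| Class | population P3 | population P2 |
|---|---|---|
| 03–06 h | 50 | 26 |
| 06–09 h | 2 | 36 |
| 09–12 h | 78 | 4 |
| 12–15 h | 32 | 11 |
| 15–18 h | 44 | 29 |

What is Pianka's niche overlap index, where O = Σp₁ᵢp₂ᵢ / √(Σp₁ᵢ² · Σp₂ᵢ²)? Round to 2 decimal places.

0.57

Proportions for population P3 (n=206): 50/206=0.2427, 2/206=0.0097, 78/206=0.3786, 32/206=0.1553, 44/206=0.2136
Proportions for population P2 (n=106): 26/106=0.2453, 36/106=0.3396, 4/106=0.0377, 11/106=0.1038, 29/106=0.2736
Σ p₁ᵢp₂ᵢ = 0.059534 + 0.003294 + 0.014273 + 0.016120 + 0.058441 = 0.151662
Σp_1ᵢ² = 0.2427² + 0.0097² + 0.3786² + 0.1553² + 0.2136² = 0.058903 + 0.000094 + 0.143338 + 0.024118 + 0.045625 = 0.272078
Σp_2ᵢ² = 0.2453² + 0.3396² + 0.0377² + 0.1038² + 0.2736² = 0.060172 + 0.115328 + 0.001421 + 0.010774 + 0.074857 = 0.262552
O = 0.151662 / √(0.272078 × 0.262552) = 0.151662 / 0.2672726 = 0.5674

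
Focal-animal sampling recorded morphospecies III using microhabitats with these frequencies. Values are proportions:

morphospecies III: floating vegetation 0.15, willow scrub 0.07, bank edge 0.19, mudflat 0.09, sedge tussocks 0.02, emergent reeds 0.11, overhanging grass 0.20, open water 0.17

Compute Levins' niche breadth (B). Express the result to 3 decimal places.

6.536

Σpᵢ² = 0.15² + 0.07² + 0.19² + 0.09² + 0.02² + 0.11² + 0.20² + 0.17² = 0.0225 + 0.0049 + 0.0361 + 0.0081 + 0.0004 + 0.0121 + 0.0400 + 0.0289 = 0.1530
B = 1 / 0.1530 = 6.53595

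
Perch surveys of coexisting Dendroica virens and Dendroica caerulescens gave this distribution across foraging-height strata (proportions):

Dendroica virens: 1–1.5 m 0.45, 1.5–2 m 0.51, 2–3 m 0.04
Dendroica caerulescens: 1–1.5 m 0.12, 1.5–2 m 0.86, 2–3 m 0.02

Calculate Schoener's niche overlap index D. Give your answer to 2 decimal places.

0.65

Σ|p₁ᵢ − p₂ᵢ| = 0.33 + 0.35 + 0.02 = 0.70
D = 1 − ½ × 0.70 = 1 − 0.350 = 0.6500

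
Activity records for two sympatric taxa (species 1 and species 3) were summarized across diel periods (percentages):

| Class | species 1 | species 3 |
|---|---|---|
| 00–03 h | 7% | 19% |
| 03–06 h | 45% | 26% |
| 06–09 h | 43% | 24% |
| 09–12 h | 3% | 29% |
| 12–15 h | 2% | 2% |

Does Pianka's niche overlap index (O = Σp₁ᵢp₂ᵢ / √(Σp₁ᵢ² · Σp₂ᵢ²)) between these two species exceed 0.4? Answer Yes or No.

Convert percentages to proportions (divide by 100).
Σ p₁ᵢp₂ᵢ = 0.0133 + 0.1170 + 0.1032 + 0.0087 + 0.0004 = 0.2426
Σp_1ᵢ² = 0.07² + 0.45² + 0.43² + 0.03² + 0.02² = 0.0049 + 0.2025 + 0.1849 + 0.0009 + 0.0004 = 0.3936
Σp_2ᵢ² = 0.19² + 0.26² + 0.24² + 0.29² + 0.02² = 0.0361 + 0.0676 + 0.0576 + 0.0841 + 0.0004 = 0.2458
O = 0.2426 / √(0.3936 × 0.2458) = 0.2426 / 0.31104 = 0.7800
O = 0.7800 > 0.4 → Yes.

Yes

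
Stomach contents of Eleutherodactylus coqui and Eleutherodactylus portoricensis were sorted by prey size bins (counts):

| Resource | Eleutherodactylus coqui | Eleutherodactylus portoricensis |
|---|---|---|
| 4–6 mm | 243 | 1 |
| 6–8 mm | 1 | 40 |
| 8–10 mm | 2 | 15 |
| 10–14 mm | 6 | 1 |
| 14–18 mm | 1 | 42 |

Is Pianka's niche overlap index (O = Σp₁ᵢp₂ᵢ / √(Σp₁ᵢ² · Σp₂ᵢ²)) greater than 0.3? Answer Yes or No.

Proportions for Eleutherodactylus coqui (n=253): 243/253=0.9605, 1/253=0.0040, 2/253=0.0079, 6/253=0.0237, 1/253=0.0040
Proportions for Eleutherodactylus portoricensis (n=99): 1/99=0.0101, 40/99=0.4040, 15/99=0.1515, 1/99=0.0101, 42/99=0.4242
Σ p₁ᵢp₂ᵢ = 0.009701 + 0.001616 + 0.001197 + 0.000239 + 0.001697 = 0.014450
Σp_1ᵢ² = 0.9605² + 0.0040² + 0.0079² + 0.0237² + 0.0040² = 0.922560 + 0.000016 + 0.000062 + 0.000562 + 0.000016 = 0.923216
Σp_2ᵢ² = 0.0101² + 0.4040² + 0.1515² + 0.0101² + 0.4242² = 0.000102 + 0.163216 + 0.022952 + 0.000102 + 0.179946 = 0.366318
O = 0.014450 / √(0.923216 × 0.366318) = 0.014450 / 0.5815416 = 0.0248
O = 0.0248 < 0.3 → No.

No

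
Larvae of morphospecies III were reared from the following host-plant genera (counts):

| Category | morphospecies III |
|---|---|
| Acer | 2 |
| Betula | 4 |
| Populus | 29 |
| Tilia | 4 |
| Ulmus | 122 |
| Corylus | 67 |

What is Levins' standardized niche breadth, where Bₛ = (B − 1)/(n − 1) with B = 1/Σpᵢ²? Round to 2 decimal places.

Proportions for morphospecies III (n=228): 2/228=0.0088, 4/228=0.0175, 29/228=0.1272, 4/228=0.0175, 122/228=0.5351, 67/228=0.2939
Σpᵢ² = 0.0088² + 0.0175² + 0.1272² + 0.0175² + 0.5351² + 0.2939² = 0.000077 + 0.000306 + 0.016180 + 0.000306 + 0.286332 + 0.086377 = 0.389578
B = 1 / 0.389578 = 2.5669
Bₛ = (B − 1)/(n − 1) = (2.5669 − 1)/(6 − 1) = 1.5669/5 = 0.3134

0.31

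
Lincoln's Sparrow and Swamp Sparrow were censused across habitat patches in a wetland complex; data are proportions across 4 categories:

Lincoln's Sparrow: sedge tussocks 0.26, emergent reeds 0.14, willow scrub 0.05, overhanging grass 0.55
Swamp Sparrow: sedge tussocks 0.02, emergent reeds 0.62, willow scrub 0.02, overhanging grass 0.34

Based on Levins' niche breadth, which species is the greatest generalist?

Lincoln's Sparrow

Σp_Lincᵢ² = 0.26² + 0.14² + 0.05² + 0.55² = 0.0676 + 0.0196 + 0.0025 + 0.3025 = 0.3922
B_Linc = 1 / 0.3922 = 2.5497
Σp_Swamᵢ² = 0.02² + 0.62² + 0.02² + 0.34² = 0.0004 + 0.3844 + 0.0004 + 0.1156 = 0.5008
B_Swam = 1 / 0.5008 = 1.9968
Highest B → broadest niche (most generalist): Lincoln's Sparrow (B = 2.55).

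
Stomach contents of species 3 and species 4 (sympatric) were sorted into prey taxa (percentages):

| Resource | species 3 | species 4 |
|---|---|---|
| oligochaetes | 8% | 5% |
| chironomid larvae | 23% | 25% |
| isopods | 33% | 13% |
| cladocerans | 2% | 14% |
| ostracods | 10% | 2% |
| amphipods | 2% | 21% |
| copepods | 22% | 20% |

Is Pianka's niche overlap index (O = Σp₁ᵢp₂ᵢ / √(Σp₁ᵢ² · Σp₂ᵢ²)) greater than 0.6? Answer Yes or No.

Convert percentages to proportions (divide by 100).
Σ p₁ᵢp₂ᵢ = 0.0040 + 0.0575 + 0.0429 + 0.0028 + 0.0020 + 0.0042 + 0.0440 = 0.1574
Σp_1ᵢ² = 0.08² + 0.23² + 0.33² + 0.02² + 0.10² + 0.02² + 0.22² = 0.0064 + 0.0529 + 0.1089 + 0.0004 + 0.0100 + 0.0004 + 0.0484 = 0.2274
Σp_2ᵢ² = 0.05² + 0.25² + 0.13² + 0.14² + 0.02² + 0.21² + 0.20² = 0.0025 + 0.0625 + 0.0169 + 0.0196 + 0.0004 + 0.0441 + 0.0400 = 0.1860
O = 0.1574 / √(0.2274 × 0.1860) = 0.1574 / 0.20566 = 0.7653
O = 0.7653 > 0.6 → Yes.

Yes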